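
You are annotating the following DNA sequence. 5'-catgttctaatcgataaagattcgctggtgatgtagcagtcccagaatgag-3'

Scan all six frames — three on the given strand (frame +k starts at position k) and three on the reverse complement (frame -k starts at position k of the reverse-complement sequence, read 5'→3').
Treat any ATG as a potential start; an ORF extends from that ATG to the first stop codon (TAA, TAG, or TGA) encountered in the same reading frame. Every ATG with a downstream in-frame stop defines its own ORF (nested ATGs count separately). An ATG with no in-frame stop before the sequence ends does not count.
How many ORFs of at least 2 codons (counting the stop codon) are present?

2

Reverse complement (5'→3'): CTCATTCTGGGACTGCTACATCACCAGCGAATCTTTATCGATTAGAACATG
Frame +1: CAT GTT CTA ATC GAT AAA GAT TCG CTG GTG ATG TAG CAG TCC CAG AAT GAG — ATG at 31, stop TAG at 34 → 6 nt.
Frame +2: ATG TTC TAA TCG ATA AAG ATT CGC TGG TGA TGT AGC AGT CCC AGA ATG — ATG at 2, stop TAA at 8 → 9 nt.
Frame +3: TGT TCT AAT CGA TAA AGA TTC GCT GGT GAT GTA GCA GTC CCA GAA TGA — no ATG→stop ORF.
Frame -1: CTC ATT CTG GGA CTG CTA CAT CAC CAG CGA ATC TTT ATC GAT TAG AAC ATG — no ATG→stop ORF.
Frame -2: TCA TTC TGG GAC TGC TAC ATC ACC AGC GAA TCT TTA TCG ATT AGA ACA — no ATG→stop ORF.
Frame -3: CAT TCT GGG ACT GCT ACA TCA CCA GCG AAT CTT TAT CGA TTA GAA CAT — no ATG→stop ORF.
ORFs ≥ 2 codons: frame +1 31–36 (2 codons), frame +2 2–10 (3 codons). Count = 2.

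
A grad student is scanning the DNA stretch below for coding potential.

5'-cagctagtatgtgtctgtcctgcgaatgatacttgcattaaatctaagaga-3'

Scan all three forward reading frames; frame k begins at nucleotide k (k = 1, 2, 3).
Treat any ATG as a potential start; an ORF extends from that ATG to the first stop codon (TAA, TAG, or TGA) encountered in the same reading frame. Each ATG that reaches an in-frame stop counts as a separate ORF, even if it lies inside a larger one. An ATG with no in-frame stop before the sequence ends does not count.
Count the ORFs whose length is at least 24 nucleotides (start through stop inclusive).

0

Frame 1: CAG CTA GTA TGT GTC TGT CCT GCG AAT GAT ACT TGC ATT AAA TCT AAG AGA — no ATG→stop ORF.
Frame 2: AGC TAG TAT GTG TCT GTC CTG CGA ATG ATA CTT GCA TTA AAT CTA AGA — no ATG→stop ORF.
Frame 3: GCT AGT ATG TGT CTG TCC TGC GAA TGA TAC TTG CAT TAA ATC TAA GAG — ATG at 9, stop TGA at 27 → 21 nt.
No ORF reaches 24 nucleotides. Count = 0.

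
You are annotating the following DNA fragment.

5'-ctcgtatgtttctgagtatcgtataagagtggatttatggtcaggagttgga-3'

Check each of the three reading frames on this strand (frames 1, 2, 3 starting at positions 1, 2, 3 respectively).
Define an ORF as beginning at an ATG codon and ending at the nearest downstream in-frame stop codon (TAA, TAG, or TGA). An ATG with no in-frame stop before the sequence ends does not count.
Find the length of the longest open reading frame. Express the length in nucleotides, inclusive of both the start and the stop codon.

21

Frame 1: CTC GTA TGT TTC TGA GTA TCG TAT AAG AGT GGA TTT ATG GTC AGG AGT TGG — no ATG→stop ORF.
Frame 2: TCG TAT GTT TCT GAG TAT CGT ATA AGA GTG GAT TTA TGG TCA GGA GTT GGA — no ATG→stop ORF.
Frame 3: CGT ATG TTT CTG AGT ATC GTA TAA GAG TGG ATT TAT GGT CAG GAG TTG — ATG at 6, stop TAA at 24 → 21 nt.
Longest: frame 3, positions 6–26, 21 nt = 7 codons = 6 aa. → 21 nucleotides.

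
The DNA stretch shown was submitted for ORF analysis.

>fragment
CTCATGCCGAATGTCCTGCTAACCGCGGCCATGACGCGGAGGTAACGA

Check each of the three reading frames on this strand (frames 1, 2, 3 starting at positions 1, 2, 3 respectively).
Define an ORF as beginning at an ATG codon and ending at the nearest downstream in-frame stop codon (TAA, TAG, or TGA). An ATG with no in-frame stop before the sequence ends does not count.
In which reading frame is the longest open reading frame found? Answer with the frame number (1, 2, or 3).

1

Frame 1: CTC ATG CCG AAT GTC CTG CTA ACC GCG GCC ATG ACG CGG AGG TAA CGA — ATG at 4, stop TAA at 43 → 42 nt; ATG at 31, stop TAA at 43 → 15 nt.
Frame 2: TCA TGC CGA ATG TCC TGC TAA CCG CGG CCA TGA CGC GGA GGT AAC — ATG at 11, stop TAA at 20 → 12 nt.
Frame 3: CAT GCC GAA TGT CCT GCT AAC CGC GGC CAT GAC GCG GAG GTA ACG — no ATG→stop ORF.
Longest ORF is 42 nt in frame 1 (positions 4–45).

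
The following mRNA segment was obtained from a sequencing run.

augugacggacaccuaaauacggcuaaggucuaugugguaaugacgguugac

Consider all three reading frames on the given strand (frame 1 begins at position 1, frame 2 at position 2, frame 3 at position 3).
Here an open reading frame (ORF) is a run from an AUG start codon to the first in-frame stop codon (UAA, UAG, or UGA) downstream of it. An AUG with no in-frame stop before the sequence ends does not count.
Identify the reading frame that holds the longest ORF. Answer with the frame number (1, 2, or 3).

3

Frame 1: AUG UGA CGG ACA CCU AAA UAC GGC UAA GGU CUA UGU GGU AAU GAC GGU UGA — AUG at 1, stop UGA at 4 → 6 nt.
Frame 2: UGU GAC GGA CAC CUA AAU ACG GCU AAG GUC UAU GUG GUA AUG ACG GUU GAC — no AUG→stop ORF.
Frame 3: GUG ACG GAC ACC UAA AUA CGG CUA AGG UCU AUG UGG UAA UGA CGG UUG — AUG at 33, stop UAA at 39 → 9 nt.
Longest ORF is 9 nt in frame 3 (positions 33–41).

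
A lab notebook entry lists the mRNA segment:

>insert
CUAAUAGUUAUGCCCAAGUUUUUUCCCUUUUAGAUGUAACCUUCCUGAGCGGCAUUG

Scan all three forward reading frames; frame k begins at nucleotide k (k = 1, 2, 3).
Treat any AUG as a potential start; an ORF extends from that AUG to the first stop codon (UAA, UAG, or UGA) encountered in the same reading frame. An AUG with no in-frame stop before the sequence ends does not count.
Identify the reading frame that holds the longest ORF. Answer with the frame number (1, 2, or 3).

1

Frame 1: CUA AUA GUU AUG CCC AAG UUU UUU CCC UUU UAG AUG UAA CCU UCC UGA GCG GCA UUG — AUG at 10, stop UAG at 31 → 24 nt; AUG at 34, stop UAA at 37 → 6 nt.
Frame 2: UAA UAG UUA UGC CCA AGU UUU UUC CCU UUU AGA UGU AAC CUU CCU GAG CGG CAU — no AUG→stop ORF.
Frame 3: AAU AGU UAU GCC CAA GUU UUU UCC CUU UUA GAU GUA ACC UUC CUG AGC GGC AUU — no AUG→stop ORF.
Longest ORF is 24 nt in frame 1 (positions 10–33).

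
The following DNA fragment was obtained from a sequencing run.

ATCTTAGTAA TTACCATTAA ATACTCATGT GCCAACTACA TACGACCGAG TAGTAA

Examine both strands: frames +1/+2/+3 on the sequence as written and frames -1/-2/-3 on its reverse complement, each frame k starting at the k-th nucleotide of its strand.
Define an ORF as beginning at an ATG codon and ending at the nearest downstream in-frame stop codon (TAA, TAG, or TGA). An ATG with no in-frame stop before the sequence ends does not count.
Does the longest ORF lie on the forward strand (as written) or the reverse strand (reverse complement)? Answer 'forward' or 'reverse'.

forward

Reverse complement (5'→3'): TTACTACTCGGTCGTATGTAGTTGGCACATGAGTATTTAATGGTAATTACTAAGAT
Frame +1: ATC TTA GTA ATT ACC ATT AAA TAC TCA TGT GCC AAC TAC ATA CGA CCG AGT AGT — no ATG→stop ORF.
Frame +2: TCT TAG TAA TTA CCA TTA AAT ACT CAT GTG CCA ACT ACA TAC GAC CGA GTA GTA — no ATG→stop ORF.
Frame +3: CTT AGT AAT TAC CAT TAA ATA CTC ATG TGC CAA CTA CAT ACG ACC GAG TAG TAA — ATG at 27, stop TAG at 51 → 27 nt.
Frame -1: TTA CTA CTC GGT CGT ATG TAG TTG GCA CAT GAG TAT TTA ATG GTA ATT ACT AAG — ATG at 16, stop TAG at 19 → 6 nt.
Frame -2: TAC TAC TCG GTC GTA TGT AGT TGG CAC ATG AGT ATT TAA TGG TAA TTA CTA AGA — ATG at 29, stop TAA at 38 → 12 nt.
Frame -3: ACT ACT CGG TCG TAT GTA GTT GGC ACA TGA GTA TTT AAT GGT AAT TAC TAA GAT — no ATG→stop ORF.
Forward-strand max 27 nt; reverse-strand max 12 nt. The forward strand has the longer ORF.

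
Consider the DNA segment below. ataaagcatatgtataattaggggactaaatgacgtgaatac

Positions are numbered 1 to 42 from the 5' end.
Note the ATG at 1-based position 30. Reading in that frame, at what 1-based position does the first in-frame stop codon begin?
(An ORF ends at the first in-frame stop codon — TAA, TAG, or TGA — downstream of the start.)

36

Codons from position 30: ATG (30–32), ACG (33–35), TGA (36–38).
TGA is a stop codon; it begins at position 36.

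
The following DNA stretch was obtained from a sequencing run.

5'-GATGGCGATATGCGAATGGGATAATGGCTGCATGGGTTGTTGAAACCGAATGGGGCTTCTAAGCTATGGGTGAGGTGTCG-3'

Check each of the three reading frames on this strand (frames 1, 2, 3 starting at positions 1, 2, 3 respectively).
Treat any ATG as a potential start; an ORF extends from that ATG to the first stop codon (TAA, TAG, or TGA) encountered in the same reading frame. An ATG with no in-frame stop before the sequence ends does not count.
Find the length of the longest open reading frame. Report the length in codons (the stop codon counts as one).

14

Frame 1: GAT GGC GAT ATG CGA ATG GGA TAA TGG CTG CAT GGG TTG TTG AAA CCG AAT GGG GCT TCT AAG CTA TGG GTG AGG TGT — ATG at 10, stop TAA at 22 → 15 nt; ATG at 16, stop TAA at 22 → 9 nt.
Frame 2: ATG GCG ATA TGC GAA TGG GAT AAT GGC TGC ATG GGT TGT TGA AAC CGA ATG GGG CTT CTA AGC TAT GGG TGA GGT GTC — ATG at 2, stop TGA at 41 → 42 nt; ATG at 32, stop TGA at 41 → 12 nt; ATG at 50, stop TGA at 71 → 24 nt.
Frame 3: TGG CGA TAT GCG AAT GGG ATA ATG GCT GCA TGG GTT GTT GAA ACC GAA TGG GGC TTC TAA GCT ATG GGT GAG GTG TCG — ATG at 24, stop TAA at 60 → 39 nt.
Longest: frame 2, positions 2–43, 42 nt = 14 codons = 13 aa. → 14 codons.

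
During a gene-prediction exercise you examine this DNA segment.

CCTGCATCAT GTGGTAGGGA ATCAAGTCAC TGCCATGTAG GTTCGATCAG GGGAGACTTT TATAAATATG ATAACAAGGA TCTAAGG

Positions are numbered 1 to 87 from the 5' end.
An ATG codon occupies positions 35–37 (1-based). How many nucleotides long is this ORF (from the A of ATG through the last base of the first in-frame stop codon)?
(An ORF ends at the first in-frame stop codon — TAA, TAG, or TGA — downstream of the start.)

6

Codons from position 35: ATG (35–37), TAG (38–40).
TAG is the first in-frame stop; ORF spans 35–40, 6 nucleotides.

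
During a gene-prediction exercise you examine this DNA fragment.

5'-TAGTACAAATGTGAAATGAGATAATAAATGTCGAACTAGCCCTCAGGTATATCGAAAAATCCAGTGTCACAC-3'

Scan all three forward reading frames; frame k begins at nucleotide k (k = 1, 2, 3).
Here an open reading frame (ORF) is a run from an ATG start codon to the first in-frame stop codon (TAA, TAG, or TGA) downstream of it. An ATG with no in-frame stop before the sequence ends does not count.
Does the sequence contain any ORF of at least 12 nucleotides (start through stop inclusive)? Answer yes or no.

Frame 1: TAG TAC AAA TGT GAA ATG AGA TAA TAA ATG TCG AAC TAG CCC TCA GGT ATA TCG AAA AAT CCA GTG TCA CAC — ATG at 16, stop TAA at 22 → 9 nt; ATG at 28, stop TAG at 37 → 12 nt.
Frame 2: AGT ACA AAT GTG AAA TGA GAT AAT AAA TGT CGA ACT AGC CCT CAG GTA TAT CGA AAA ATC CAG TGT CAC — no ATG→stop ORF.
Frame 3: GTA CAA ATG TGA AAT GAG ATA ATA AAT GTC GAA CTA GCC CTC AGG TAT ATC GAA AAA TCC AGT GTC ACA — ATG at 9, stop TGA at 12 → 6 nt.
Frame 1 has an ORF of 12 nucleotides (positions 28–39) ≥ 12, so yes.

yes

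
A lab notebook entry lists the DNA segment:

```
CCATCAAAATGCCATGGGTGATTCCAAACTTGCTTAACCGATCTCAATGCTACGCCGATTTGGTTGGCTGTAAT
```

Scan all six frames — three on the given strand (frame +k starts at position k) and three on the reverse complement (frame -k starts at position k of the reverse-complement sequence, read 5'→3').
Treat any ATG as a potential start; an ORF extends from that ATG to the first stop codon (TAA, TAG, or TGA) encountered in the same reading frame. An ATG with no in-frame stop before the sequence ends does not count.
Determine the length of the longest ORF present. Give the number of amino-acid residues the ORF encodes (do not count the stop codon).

8

Reverse complement (5'→3'): ATTACAGCCAACCAAATCGGCGTAGCATTGAGATCGGTTAAGCAAGTTTGGAATCACCCATGGCATTTTGATGG
Frame +1: CCA TCA AAA TGC CAT GGG TGA TTC CAA ACT TGC TTA ACC GAT CTC AAT GCT ACG CCG ATT TGG TTG GCT GTA — no ATG→stop ORF.
Frame +2: CAT CAA AAT GCC ATG GGT GAT TCC AAA CTT GCT TAA CCG ATC TCA ATG CTA CGC CGA TTT GGT TGG CTG TAA — ATG at 14, stop TAA at 35 → 24 nt; ATG at 47, stop TAA at 71 → 27 nt.
Frame +3: ATC AAA ATG CCA TGG GTG ATT CCA AAC TTG CTT AAC CGA TCT CAA TGC TAC GCC GAT TTG GTT GGC TGT AAT — no ATG→stop ORF.
Frame -1: ATT ACA GCC AAC CAA ATC GGC GTA GCA TTG AGA TCG GTT AAG CAA GTT TGG AAT CAC CCA TGG CAT TTT GAT — no ATG→stop ORF.
Frame -2: TTA CAG CCA ACC AAA TCG GCG TAG CAT TGA GAT CGG TTA AGC AAG TTT GGA ATC ACC CAT GGC ATT TTG ATG — no ATG→stop ORF.
Frame -3: TAC AGC CAA CCA AAT CGG CGT AGC ATT GAG ATC GGT TAA GCA AGT TTG GAA TCA CCC ATG GCA TTT TGA TGG — ATG at 60, stop TGA at 69 → 12 nt.
Longest: frame +2, positions 47–73, 27 nt = 9 codons = 8 aa. → 8 amino acids.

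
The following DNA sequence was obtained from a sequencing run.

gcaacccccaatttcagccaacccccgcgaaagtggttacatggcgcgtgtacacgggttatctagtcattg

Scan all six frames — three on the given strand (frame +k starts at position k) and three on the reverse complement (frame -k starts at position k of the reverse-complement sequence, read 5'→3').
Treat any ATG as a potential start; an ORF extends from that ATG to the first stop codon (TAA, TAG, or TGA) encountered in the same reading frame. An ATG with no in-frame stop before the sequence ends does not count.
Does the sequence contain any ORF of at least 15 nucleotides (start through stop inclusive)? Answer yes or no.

no

Reverse complement (5'→3'): CAATGACTAGATAACCCGTGTACACGCGCCATGTAACCACTTTCGCGGGGGTTGGCTGAAATTGGGGGTTGC
Frame +1: GCA ACC CCC AAT TTC AGC CAA CCC CCG CGA AAG TGG TTA CAT GGC GCG TGT ACA CGG GTT ATC TAG TCA TTG — no ATG→stop ORF.
Frame +2: CAA CCC CCA ATT TCA GCC AAC CCC CGC GAA AGT GGT TAC ATG GCG CGT GTA CAC GGG TTA TCT AGT CAT — no ATG→stop ORF.
Frame +3: AAC CCC CAA TTT CAG CCA ACC CCC GCG AAA GTG GTT ACA TGG CGC GTG TAC ACG GGT TAT CTA GTC ATT — no ATG→stop ORF.
Frame -1: CAA TGA CTA GAT AAC CCG TGT ACA CGC GCC ATG TAA CCA CTT TCG CGG GGG TTG GCT GAA ATT GGG GGT TGC — ATG at 31, stop TAA at 34 → 6 nt.
Frame -2: AAT GAC TAG ATA ACC CGT GTA CAC GCG CCA TGT AAC CAC TTT CGC GGG GGT TGG CTG AAA TTG GGG GTT — no ATG→stop ORF.
Frame -3: ATG ACT AGA TAA CCC GTG TAC ACG CGC CAT GTA ACC ACT TTC GCG GGG GTT GGC TGA AAT TGG GGG TTG — ATG at 3, stop TAA at 12 → 12 nt.
Largest ORF found is 12 nucleotides < 15, so no.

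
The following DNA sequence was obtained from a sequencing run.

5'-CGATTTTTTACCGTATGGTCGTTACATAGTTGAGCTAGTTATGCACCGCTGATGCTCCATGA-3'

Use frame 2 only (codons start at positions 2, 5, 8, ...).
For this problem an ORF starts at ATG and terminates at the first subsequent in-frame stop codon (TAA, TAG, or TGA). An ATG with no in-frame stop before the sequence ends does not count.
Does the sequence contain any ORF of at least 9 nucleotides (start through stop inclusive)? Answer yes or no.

Frame 2: GAT TTT TTA CCG TAT GGT CGT TAC ATA GTT GAG CTA GTT ATG CAC CGC TGA TGC TCC ATG — ATG at 41, stop TGA at 50 → 12 nt.
Frame 2 has an ORF of 12 nucleotides (positions 41–52) ≥ 9, so yes.

yes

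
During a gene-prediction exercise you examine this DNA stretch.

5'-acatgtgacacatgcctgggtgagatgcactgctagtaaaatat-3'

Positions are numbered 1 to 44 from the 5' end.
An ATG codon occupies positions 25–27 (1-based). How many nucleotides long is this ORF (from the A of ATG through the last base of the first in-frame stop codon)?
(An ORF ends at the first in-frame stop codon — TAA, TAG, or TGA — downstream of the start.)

Codons from position 25: ATG (25–27), CAC (28–30), TGC (31–33), TAG (34–36).
TAG is the first in-frame stop; ORF spans 25–36, 12 nucleotides.

12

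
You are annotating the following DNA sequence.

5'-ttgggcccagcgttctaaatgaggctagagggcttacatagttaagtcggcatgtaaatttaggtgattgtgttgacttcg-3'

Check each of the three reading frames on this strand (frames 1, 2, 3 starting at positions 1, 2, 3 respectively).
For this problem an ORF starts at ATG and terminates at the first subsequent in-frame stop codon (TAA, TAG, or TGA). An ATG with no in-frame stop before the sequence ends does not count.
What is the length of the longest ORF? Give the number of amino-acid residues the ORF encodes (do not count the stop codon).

8

Frame 1: TTG GGC CCA GCG TTC TAA ATG AGG CTA GAG GGC TTA CAT AGT TAA GTC GGC ATG TAA ATT TAG GTG ATT GTG TTG ACT TCG — ATG at 19, stop TAA at 43 → 27 nt; ATG at 52, stop TAA at 55 → 6 nt.
Frame 2: TGG GCC CAG CGT TCT AAA TGA GGC TAG AGG GCT TAC ATA GTT AAG TCG GCA TGT AAA TTT AGG TGA TTG TGT TGA CTT — no ATG→stop ORF.
Frame 3: GGG CCC AGC GTT CTA AAT GAG GCT AGA GGG CTT ACA TAG TTA AGT CGG CAT GTA AAT TTA GGT GAT TGT GTT GAC TTC — no ATG→stop ORF.
Longest: frame 1, positions 19–45, 27 nt = 9 codons = 8 aa. → 8 amino acids.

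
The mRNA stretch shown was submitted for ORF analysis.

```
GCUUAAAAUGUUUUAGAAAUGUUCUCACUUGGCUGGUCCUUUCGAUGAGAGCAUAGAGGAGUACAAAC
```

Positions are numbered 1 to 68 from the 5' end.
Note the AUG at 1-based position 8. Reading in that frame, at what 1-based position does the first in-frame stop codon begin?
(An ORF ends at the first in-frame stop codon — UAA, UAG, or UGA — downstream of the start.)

Codons from position 8: AUG (8–10), UUU (11–13), UAG (14–16).
UAG is a stop codon; it begins at position 14.

14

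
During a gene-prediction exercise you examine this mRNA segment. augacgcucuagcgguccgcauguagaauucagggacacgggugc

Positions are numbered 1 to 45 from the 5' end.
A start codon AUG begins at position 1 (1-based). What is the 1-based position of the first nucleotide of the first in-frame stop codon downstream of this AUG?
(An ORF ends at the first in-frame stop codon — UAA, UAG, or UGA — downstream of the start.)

10

Codons from position 1: AUG (1–3), ACG (4–6), CUC (7–9), UAG (10–12).
UAG is a stop codon; it begins at position 10.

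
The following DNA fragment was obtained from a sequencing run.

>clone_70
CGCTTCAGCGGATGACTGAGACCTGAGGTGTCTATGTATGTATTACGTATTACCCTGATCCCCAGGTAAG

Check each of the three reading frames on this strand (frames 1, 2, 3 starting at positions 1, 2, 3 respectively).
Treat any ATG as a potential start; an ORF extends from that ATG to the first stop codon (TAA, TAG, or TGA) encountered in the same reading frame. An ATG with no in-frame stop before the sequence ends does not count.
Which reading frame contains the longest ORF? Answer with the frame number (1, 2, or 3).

Frame 1: CGC TTC AGC GGA TGA CTG AGA CCT GAG GTG TCT ATG TAT GTA TTA CGT ATT ACC CTG ATC CCC AGG TAA — ATG at 34, stop TAA at 67 → 36 nt.
Frame 2: GCT TCA GCG GAT GAC TGA GAC CTG AGG TGT CTA TGT ATG TAT TAC GTA TTA CCC TGA TCC CCA GGT AAG — ATG at 38, stop TGA at 56 → 21 nt.
Frame 3: CTT CAG CGG ATG ACT GAG ACC TGA GGT GTC TAT GTA TGT ATT ACG TAT TAC CCT GAT CCC CAG GTA — ATG at 12, stop TGA at 24 → 15 nt.
Longest ORF is 36 nt in frame 1 (positions 34–69).

1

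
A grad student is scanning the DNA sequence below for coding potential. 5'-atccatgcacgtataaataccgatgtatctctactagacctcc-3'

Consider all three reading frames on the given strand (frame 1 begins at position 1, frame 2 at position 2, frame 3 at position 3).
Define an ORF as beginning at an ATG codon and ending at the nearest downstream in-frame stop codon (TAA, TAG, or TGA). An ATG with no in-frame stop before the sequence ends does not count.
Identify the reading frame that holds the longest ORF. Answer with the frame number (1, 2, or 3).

Frame 1: ATC CAT GCA CGT ATA AAT ACC GAT GTA TCT CTA CTA GAC CTC — no ATG→stop ORF.
Frame 2: TCC ATG CAC GTA TAA ATA CCG ATG TAT CTC TAC TAG ACC TCC — ATG at 5, stop TAA at 14 → 12 nt; ATG at 23, stop TAG at 35 → 15 nt.
Frame 3: CCA TGC ACG TAT AAA TAC CGA TGT ATC TCT ACT AGA CCT — no ATG→stop ORF.
Longest ORF is 15 nt in frame 2 (positions 23–37).

2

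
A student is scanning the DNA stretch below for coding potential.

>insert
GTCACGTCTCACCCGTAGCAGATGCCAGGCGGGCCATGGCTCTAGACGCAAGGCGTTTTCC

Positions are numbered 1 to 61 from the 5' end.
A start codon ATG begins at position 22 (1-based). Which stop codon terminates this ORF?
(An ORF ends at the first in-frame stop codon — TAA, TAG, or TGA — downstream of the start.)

TAG

Codons from position 22: ATG (22–24), CCA (25–27), GGC (28–30), GGG (31–33), CCA (34–36), TGG (37–39), CTC (40–42), TAG (43–45).
The first in-frame stop codon is TAG.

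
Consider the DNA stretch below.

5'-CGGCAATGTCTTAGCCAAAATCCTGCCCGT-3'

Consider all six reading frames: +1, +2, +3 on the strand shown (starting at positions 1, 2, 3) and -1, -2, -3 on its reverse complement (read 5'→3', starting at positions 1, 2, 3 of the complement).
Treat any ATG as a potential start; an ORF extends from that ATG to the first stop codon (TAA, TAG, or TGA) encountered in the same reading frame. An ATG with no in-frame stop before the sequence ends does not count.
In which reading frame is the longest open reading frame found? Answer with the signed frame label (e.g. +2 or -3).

+3

Reverse complement (5'→3'): ACGGGCAGGATTTTGGCTAAGACATTGCCG
Frame +1: CGG CAA TGT CTT AGC CAA AAT CCT GCC CGT — no ATG→stop ORF.
Frame +2: GGC AAT GTC TTA GCC AAA ATC CTG CCC — no ATG→stop ORF.
Frame +3: GCA ATG TCT TAG CCA AAA TCC TGC CCG — ATG at 6, stop TAG at 12 → 9 nt.
Frame -1: ACG GGC AGG ATT TTG GCT AAG ACA TTG CCG — no ATG→stop ORF.
Frame -2: CGG GCA GGA TTT TGG CTA AGA CAT TGC — no ATG→stop ORF.
Frame -3: GGG CAG GAT TTT GGC TAA GAC ATT GCC — no ATG→stop ORF.
Longest ORF is 9 nt in frame +3 (positions 6–14).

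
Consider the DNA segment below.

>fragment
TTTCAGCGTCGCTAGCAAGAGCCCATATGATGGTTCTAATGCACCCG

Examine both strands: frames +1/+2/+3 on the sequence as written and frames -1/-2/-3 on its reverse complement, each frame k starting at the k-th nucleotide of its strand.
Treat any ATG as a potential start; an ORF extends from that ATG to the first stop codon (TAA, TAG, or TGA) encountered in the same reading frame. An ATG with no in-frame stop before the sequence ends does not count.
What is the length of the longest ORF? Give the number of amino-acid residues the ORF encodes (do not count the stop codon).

4

Reverse complement (5'→3'): CGGGTGCATTAGAACCATCATATGGGCTCTTGCTAGCGACGCTGAAA
Frame +1: TTT CAG CGT CGC TAG CAA GAG CCC ATA TGA TGG TTC TAA TGC ACC — no ATG→stop ORF.
Frame +2: TTC AGC GTC GCT AGC AAG AGC CCA TAT GAT GGT TCT AAT GCA CCC — no ATG→stop ORF.
Frame +3: TCA GCG TCG CTA GCA AGA GCC CAT ATG ATG GTT CTA ATG CAC CCG — no ATG→stop ORF.
Frame -1: CGG GTG CAT TAG AAC CAT CAT ATG GGC TCT TGC TAG CGA CGC TGA — ATG at 22, stop TAG at 34 → 15 nt.
Frame -2: GGG TGC ATT AGA ACC ATC ATA TGG GCT CTT GCT AGC GAC GCT GAA — no ATG→stop ORF.
Frame -3: GGT GCA TTA GAA CCA TCA TAT GGG CTC TTG CTA GCG ACG CTG AAA — no ATG→stop ORF.
Longest: frame -1, positions 22–36, 15 nt = 5 codons = 4 aa. → 4 amino acids.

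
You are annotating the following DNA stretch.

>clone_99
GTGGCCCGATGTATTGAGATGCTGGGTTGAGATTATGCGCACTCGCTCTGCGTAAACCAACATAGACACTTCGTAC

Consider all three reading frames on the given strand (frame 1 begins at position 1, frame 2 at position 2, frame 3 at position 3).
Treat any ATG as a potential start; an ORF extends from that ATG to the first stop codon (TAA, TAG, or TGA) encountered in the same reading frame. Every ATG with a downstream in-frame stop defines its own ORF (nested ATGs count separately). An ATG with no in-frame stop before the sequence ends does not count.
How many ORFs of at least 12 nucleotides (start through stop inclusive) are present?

2

Frame 1: GTG GCC CGA TGT ATT GAG ATG CTG GGT TGA GAT TAT GCG CAC TCG CTC TGC GTA AAC CAA CAT AGA CAC TTC GTA — ATG at 19, stop TGA at 28 → 12 nt.
Frame 2: TGG CCC GAT GTA TTG AGA TGC TGG GTT GAG ATT ATG CGC ACT CGC TCT GCG TAA ACC AAC ATA GAC ACT TCG TAC — ATG at 35, stop TAA at 53 → 21 nt.
Frame 3: GGC CCG ATG TAT TGA GAT GCT GGG TTG AGA TTA TGC GCA CTC GCT CTG CGT AAA CCA ACA TAG ACA CTT CGT — ATG at 9, stop TGA at 15 → 9 nt.
ORFs ≥ 12 nucleotides: frame 1 19–30 (12 nucleotides), frame 2 35–55 (21 nucleotides). Count = 2.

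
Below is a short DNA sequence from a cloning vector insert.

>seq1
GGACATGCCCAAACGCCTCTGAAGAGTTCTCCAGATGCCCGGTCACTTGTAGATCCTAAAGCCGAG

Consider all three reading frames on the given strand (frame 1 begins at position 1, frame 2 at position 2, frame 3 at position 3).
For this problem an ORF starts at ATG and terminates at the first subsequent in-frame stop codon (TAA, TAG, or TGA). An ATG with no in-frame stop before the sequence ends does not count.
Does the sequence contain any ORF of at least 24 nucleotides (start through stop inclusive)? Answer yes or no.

Frame 1: GGA CAT GCC CAA ACG CCT CTG AAG AGT TCT CCA GAT GCC CGG TCA CTT GTA GAT CCT AAA GCC GAG — no ATG→stop ORF.
Frame 2: GAC ATG CCC AAA CGC CTC TGA AGA GTT CTC CAG ATG CCC GGT CAC TTG TAG ATC CTA AAG CCG — ATG at 5, stop TGA at 20 → 18 nt; ATG at 35, stop TAG at 50 → 18 nt.
Frame 3: ACA TGC CCA AAC GCC TCT GAA GAG TTC TCC AGA TGC CCG GTC ACT TGT AGA TCC TAA AGC CGA — no ATG→stop ORF.
Largest ORF found is 18 nucleotides < 24, so no.

no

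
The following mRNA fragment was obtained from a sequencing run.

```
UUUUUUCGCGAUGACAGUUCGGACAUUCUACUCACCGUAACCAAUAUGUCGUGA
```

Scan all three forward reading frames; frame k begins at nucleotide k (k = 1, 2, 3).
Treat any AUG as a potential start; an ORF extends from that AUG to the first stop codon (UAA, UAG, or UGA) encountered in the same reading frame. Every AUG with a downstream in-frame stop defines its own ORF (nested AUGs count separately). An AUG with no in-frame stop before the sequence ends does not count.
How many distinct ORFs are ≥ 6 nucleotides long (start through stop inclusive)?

Frame 1: UUU UUU CGC GAU GAC AGU UCG GAC AUU CUA CUC ACC GUA ACC AAU AUG UCG UGA — AUG at 46, stop UGA at 52 → 9 nt.
Frame 2: UUU UUC GCG AUG ACA GUU CGG ACA UUC UAC UCA CCG UAA CCA AUA UGU CGU — AUG at 11, stop UAA at 38 → 30 nt.
Frame 3: UUU UCG CGA UGA CAG UUC GGA CAU UCU ACU CAC CGU AAC CAA UAU GUC GUG — no AUG→stop ORF.
ORFs ≥ 6 nucleotides: frame 1 46–54 (9 nucleotides), frame 2 11–40 (30 nucleotides). Count = 2.

2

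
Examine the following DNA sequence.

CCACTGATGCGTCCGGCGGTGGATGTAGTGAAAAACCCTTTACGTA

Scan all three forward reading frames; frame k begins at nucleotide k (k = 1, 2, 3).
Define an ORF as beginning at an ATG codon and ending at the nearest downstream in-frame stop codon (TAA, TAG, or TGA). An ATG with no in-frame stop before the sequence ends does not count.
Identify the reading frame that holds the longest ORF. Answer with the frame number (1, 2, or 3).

2

Frame 1: CCA CTG ATG CGT CCG GCG GTG GAT GTA GTG AAA AAC CCT TTA CGT — no ATG→stop ORF.
Frame 2: CAC TGA TGC GTC CGG CGG TGG ATG TAG TGA AAA ACC CTT TAC GTA — ATG at 23, stop TAG at 26 → 6 nt.
Frame 3: ACT GAT GCG TCC GGC GGT GGA TGT AGT GAA AAA CCC TTT ACG — no ATG→stop ORF.
Longest ORF is 6 nt in frame 2 (positions 23–28).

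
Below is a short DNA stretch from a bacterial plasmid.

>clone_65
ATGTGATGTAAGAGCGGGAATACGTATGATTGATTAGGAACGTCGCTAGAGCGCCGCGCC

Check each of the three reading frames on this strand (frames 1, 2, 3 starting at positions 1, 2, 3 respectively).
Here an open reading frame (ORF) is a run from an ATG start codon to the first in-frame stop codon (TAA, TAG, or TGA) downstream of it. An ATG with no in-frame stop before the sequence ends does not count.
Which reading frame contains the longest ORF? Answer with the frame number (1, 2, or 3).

2

Frame 1: ATG TGA TGT AAG AGC GGG AAT ACG TAT GAT TGA TTA GGA ACG TCG CTA GAG CGC CGC GCC — ATG at 1, stop TGA at 4 → 6 nt.
Frame 2: TGT GAT GTA AGA GCG GGA ATA CGT ATG ATT GAT TAG GAA CGT CGC TAG AGC GCC GCG — ATG at 26, stop TAG at 35 → 12 nt.
Frame 3: GTG ATG TAA GAG CGG GAA TAC GTA TGA TTG ATT AGG AAC GTC GCT AGA GCG CCG CGC — ATG at 6, stop TAA at 9 → 6 nt.
Longest ORF is 12 nt in frame 2 (positions 26–37).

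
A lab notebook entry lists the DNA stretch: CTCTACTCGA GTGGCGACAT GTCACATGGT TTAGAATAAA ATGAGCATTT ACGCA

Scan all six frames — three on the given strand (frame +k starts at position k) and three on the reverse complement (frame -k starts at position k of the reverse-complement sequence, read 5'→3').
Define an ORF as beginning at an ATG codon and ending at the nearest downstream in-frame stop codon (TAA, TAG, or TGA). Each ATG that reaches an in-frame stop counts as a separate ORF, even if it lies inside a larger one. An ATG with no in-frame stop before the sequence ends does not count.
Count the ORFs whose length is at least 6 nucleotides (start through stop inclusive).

5

Reverse complement (5'→3'): TGCGTAAATGCTCATTTTATTCTAAACCATGTGACATGTCGCCACTCGAGTAGAG
Frame +1: CTC TAC TCG AGT GGC GAC ATG TCA CAT GGT TTA GAA TAA AAT GAG CAT TTA CGC — ATG at 19, stop TAA at 37 → 21 nt.
Frame +2: TCT ACT CGA GTG GCG ACA TGT CAC ATG GTT TAG AAT AAA ATG AGC ATT TAC GCA — ATG at 26, stop TAG at 32 → 9 nt.
Frame +3: CTA CTC GAG TGG CGA CAT GTC ACA TGG TTT AGA ATA AAA TGA GCA TTT ACG — no ATG→stop ORF.
Frame -1: TGC GTA AAT GCT CAT TTT ATT CTA AAC CAT GTG ACA TGT CGC CAC TCG AGT AGA — no ATG→stop ORF.
Frame -2: GCG TAA ATG CTC ATT TTA TTC TAA ACC ATG TGA CAT GTC GCC ACT CGA GTA GAG — ATG at 8, stop TAA at 23 → 18 nt; ATG at 29, stop TGA at 32 → 6 nt.
Frame -3: CGT AAA TGC TCA TTT TAT TCT AAA CCA TGT GAC ATG TCG CCA CTC GAG TAG — ATG at 36, stop TAG at 51 → 18 nt.
ORFs ≥ 6 nucleotides: frame +1 19–39 (21 nucleotides), frame +2 26–34 (9 nucleotides), frame -2 8–25 (18 nucleotides), frame -2 29–34 (6 nucleotides), frame -3 36–53 (18 nucleotides). Count = 5.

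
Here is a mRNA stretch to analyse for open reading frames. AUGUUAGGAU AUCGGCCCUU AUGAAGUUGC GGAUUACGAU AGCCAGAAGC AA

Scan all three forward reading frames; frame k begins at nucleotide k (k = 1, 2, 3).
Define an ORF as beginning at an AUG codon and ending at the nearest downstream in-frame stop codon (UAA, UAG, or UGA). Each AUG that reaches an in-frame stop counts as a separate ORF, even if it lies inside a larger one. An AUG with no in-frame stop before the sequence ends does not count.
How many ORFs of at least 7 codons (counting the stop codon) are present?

Frame 1: AUG UUA GGA UAU CGG CCC UUA UGA AGU UGC GGA UUA CGA UAG CCA GAA GCA — AUG at 1, stop UGA at 22 → 24 nt.
Frame 2: UGU UAG GAU AUC GGC CCU UAU GAA GUU GCG GAU UAC GAU AGC CAG AAG CAA — no AUG→stop ORF.
Frame 3: GUU AGG AUA UCG GCC CUU AUG AAG UUG CGG AUU ACG AUA GCC AGA AGC — no AUG→stop ORF.
ORFs ≥ 7 codons: frame 1 1–24 (8 codons). Count = 1.

1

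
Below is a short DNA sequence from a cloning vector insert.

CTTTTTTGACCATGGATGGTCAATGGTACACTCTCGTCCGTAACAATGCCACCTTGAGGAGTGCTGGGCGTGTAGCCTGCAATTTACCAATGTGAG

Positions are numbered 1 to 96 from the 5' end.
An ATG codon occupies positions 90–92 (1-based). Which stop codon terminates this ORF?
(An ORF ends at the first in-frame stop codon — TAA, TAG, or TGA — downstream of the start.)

Codons from position 90: ATG (90–92), TGA (93–95).
The first in-frame stop codon is TGA.

TGA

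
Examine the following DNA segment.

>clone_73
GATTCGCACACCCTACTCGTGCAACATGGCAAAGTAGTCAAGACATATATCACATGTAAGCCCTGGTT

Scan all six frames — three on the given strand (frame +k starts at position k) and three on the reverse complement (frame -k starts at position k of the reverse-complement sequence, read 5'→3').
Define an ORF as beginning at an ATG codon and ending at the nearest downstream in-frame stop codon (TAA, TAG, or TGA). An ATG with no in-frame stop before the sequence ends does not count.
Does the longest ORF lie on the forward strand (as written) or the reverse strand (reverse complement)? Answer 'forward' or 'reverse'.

reverse

Reverse complement (5'→3'): AACCAGGGCTTACATGTGATATATGTCTTGACTACTTTGCCATGTTGCACGAGTAGGGTGTGCGAATC
Frame +1: GAT TCG CAC ACC CTA CTC GTG CAA CAT GGC AAA GTA GTC AAG ACA TAT ATC ACA TGT AAG CCC TGG — no ATG→stop ORF.
Frame +2: ATT CGC ACA CCC TAC TCG TGC AAC ATG GCA AAG TAG TCA AGA CAT ATA TCA CAT GTA AGC CCT GGT — ATG at 26, stop TAG at 35 → 12 nt.
Frame +3: TTC GCA CAC CCT ACT CGT GCA ACA TGG CAA AGT AGT CAA GAC ATA TAT CAC ATG TAA GCC CTG GTT — ATG at 54, stop TAA at 57 → 6 nt.
Frame -1: AAC CAG GGC TTA CAT GTG ATA TAT GTC TTG ACT ACT TTG CCA TGT TGC ACG AGT AGG GTG TGC GAA — no ATG→stop ORF.
Frame -2: ACC AGG GCT TAC ATG TGA TAT ATG TCT TGA CTA CTT TGC CAT GTT GCA CGA GTA GGG TGT GCG AAT — ATG at 14, stop TGA at 17 → 6 nt; ATG at 23, stop TGA at 29 → 9 nt.
Frame -3: CCA GGG CTT ACA TGT GAT ATA TGT CTT GAC TAC TTT GCC ATG TTG CAC GAG TAG GGT GTG CGA ATC — ATG at 42, stop TAG at 54 → 15 nt.
Forward-strand max 12 nt; reverse-strand max 15 nt. The reverse strand has the longer ORF.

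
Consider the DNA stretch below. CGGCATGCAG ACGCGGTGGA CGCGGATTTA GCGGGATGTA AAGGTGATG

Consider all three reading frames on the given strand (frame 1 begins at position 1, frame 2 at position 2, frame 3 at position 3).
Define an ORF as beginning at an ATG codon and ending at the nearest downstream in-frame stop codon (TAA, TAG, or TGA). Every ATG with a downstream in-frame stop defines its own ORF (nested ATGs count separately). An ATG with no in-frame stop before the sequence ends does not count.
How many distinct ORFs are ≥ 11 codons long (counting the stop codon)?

Frame 1: CGG CAT GCA GAC GCG GTG GAC GCG GAT TTA GCG GGA TGT AAA GGT GAT — no ATG→stop ORF.
Frame 2: GGC ATG CAG ACG CGG TGG ACG CGG ATT TAG CGG GAT GTA AAG GTG ATG — ATG at 5, stop TAG at 29 → 27 nt.
Frame 3: GCA TGC AGA CGC GGT GGA CGC GGA TTT AGC GGG ATG TAA AGG TGA — ATG at 36, stop TAA at 39 → 6 nt.
No ORF reaches 11 codons. Count = 0.

0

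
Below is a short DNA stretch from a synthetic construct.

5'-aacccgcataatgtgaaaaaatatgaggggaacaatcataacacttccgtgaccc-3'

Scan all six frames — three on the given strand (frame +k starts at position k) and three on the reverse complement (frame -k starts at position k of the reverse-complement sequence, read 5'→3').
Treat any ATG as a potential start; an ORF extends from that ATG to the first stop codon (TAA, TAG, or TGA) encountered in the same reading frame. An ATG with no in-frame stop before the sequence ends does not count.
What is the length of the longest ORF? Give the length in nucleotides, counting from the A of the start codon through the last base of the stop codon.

30

Reverse complement (5'→3'): GGGTCACGGAAGTGTTATGATTGTTCCCCTCATATTTTTTCACATTATGCGGGTT
Frame +1: AAC CCG CAT AAT GTG AAA AAA TAT GAG GGG AAC AAT CAT AAC ACT TCC GTG ACC — no ATG→stop ORF.
Frame +2: ACC CGC ATA ATG TGA AAA AAT ATG AGG GGA ACA ATC ATA ACA CTT CCG TGA CCC — ATG at 11, stop TGA at 14 → 6 nt; ATG at 23, stop TGA at 50 → 30 nt.
Frame +3: CCC GCA TAA TGT GAA AAA ATA TGA GGG GAA CAA TCA TAA CAC TTC CGT GAC — no ATG→stop ORF.
Frame -1: GGG TCA CGG AAG TGT TAT GAT TGT TCC CCT CAT ATT TTT TCA CAT TAT GCG GGT — no ATG→stop ORF.
Frame -2: GGT CAC GGA AGT GTT ATG ATT GTT CCC CTC ATA TTT TTT CAC ATT ATG CGG GTT — no ATG→stop ORF.
Frame -3: GTC ACG GAA GTG TTA TGA TTG TTC CCC TCA TAT TTT TTC ACA TTA TGC GGG — no ATG→stop ORF.
Longest: frame +2, positions 23–52, 30 nt = 10 codons = 9 aa. → 30 nucleotides.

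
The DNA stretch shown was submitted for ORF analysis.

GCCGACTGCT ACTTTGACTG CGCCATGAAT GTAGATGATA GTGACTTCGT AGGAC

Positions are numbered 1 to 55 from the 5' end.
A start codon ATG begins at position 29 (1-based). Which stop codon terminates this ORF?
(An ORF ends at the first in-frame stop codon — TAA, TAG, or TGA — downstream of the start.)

TAG

Codons from position 29: ATG (29–31), TAG (32–34).
The first in-frame stop codon is TAG.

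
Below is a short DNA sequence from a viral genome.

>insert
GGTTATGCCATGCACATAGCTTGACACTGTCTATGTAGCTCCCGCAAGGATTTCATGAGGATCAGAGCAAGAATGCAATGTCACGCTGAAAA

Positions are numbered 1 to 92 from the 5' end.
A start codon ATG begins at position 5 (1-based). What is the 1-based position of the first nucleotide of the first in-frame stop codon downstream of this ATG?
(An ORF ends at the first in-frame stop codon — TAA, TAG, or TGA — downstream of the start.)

17

Codons from position 5: ATG (5–7), CCA (8–10), TGC (11–13), ACA (14–16), TAG (17–19).
TAG is a stop codon; it begins at position 17.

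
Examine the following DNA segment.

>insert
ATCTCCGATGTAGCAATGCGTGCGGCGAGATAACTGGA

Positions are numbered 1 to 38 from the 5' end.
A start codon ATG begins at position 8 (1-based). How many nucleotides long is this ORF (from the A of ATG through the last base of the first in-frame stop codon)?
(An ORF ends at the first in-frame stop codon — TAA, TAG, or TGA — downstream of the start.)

6

Codons from position 8: ATG (8–10), TAG (11–13).
TAG is the first in-frame stop; ORF spans 8–13, 6 nucleotides.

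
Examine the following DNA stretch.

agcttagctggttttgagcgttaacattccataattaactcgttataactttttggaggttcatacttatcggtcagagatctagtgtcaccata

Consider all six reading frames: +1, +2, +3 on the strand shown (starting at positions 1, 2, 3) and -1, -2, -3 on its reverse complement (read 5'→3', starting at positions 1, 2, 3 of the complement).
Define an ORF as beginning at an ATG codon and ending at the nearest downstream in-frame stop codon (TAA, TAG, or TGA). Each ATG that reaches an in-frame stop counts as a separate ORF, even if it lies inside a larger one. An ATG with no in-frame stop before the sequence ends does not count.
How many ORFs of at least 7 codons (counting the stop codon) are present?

3

Reverse complement (5'→3'): TATGGTGACACTAGATCTCTGACCGATAAGTATGAACCTCCAAAAAGTTATAACGAGTTAATTATGGAATGTTAACGCTCAAAACCAGCTAAGCT
Frame +1: AGC TTA GCT GGT TTT GAG CGT TAA CAT TCC ATA ATT AAC TCG TTA TAA CTT TTT GGA GGT TCA TAC TTA TCG GTC AGA GAT CTA GTG TCA CCA — no ATG→stop ORF.
Frame +2: GCT TAG CTG GTT TTG AGC GTT AAC ATT CCA TAA TTA ACT CGT TAT AAC TTT TTG GAG GTT CAT ACT TAT CGG TCA GAG ATC TAG TGT CAC CAT — no ATG→stop ORF.
Frame +3: CTT AGC TGG TTT TGA GCG TTA ACA TTC CAT AAT TAA CTC GTT ATA ACT TTT TGG AGG TTC ATA CTT ATC GGT CAG AGA TCT AGT GTC ACC ATA — no ATG→stop ORF.
Frame -1: TAT GGT GAC ACT AGA TCT CTG ACC GAT AAG TAT GAA CCT CCA AAA AGT TAT AAC GAG TTA ATT ATG GAA TGT TAA CGC TCA AAA CCA GCT AAG — ATG at 64, stop TAA at 73 → 12 nt.
Frame -2: ATG GTG ACA CTA GAT CTC TGA CCG ATA AGT ATG AAC CTC CAA AAA GTT ATA ACG AGT TAA TTA TGG AAT GTT AAC GCT CAA AAC CAG CTA AGC — ATG at 2, stop TGA at 20 → 21 nt; ATG at 32, stop TAA at 59 → 30 nt.
Frame -3: TGG TGA CAC TAG ATC TCT GAC CGA TAA GTA TGA ACC TCC AAA AAG TTA TAA CGA GTT AAT TAT GGA ATG TTA ACG CTC AAA ACC AGC TAA GCT — ATG at 69, stop TAA at 90 → 24 nt.
ORFs ≥ 7 codons: frame -2 2–22 (7 codons), frame -2 32–61 (10 codons), frame -3 69–92 (8 codons). Count = 3.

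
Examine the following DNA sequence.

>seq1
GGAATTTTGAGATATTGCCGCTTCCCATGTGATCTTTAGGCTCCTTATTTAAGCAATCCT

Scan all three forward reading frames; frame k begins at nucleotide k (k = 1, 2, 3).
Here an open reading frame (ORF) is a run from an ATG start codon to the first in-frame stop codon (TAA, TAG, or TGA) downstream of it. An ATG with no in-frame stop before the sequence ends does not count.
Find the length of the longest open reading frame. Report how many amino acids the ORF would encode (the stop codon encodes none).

1

Frame 1: GGA ATT TTG AGA TAT TGC CGC TTC CCA TGT GAT CTT TAG GCT CCT TAT TTA AGC AAT CCT — no ATG→stop ORF.
Frame 2: GAA TTT TGA GAT ATT GCC GCT TCC CAT GTG ATC TTT AGG CTC CTT ATT TAA GCA ATC — no ATG→stop ORF.
Frame 3: AAT TTT GAG ATA TTG CCG CTT CCC ATG TGA TCT TTA GGC TCC TTA TTT AAG CAA TCC — ATG at 27, stop TGA at 30 → 6 nt.
Longest: frame 3, positions 27–32, 6 nt = 2 codons = 1 aa. → 1 amino acids.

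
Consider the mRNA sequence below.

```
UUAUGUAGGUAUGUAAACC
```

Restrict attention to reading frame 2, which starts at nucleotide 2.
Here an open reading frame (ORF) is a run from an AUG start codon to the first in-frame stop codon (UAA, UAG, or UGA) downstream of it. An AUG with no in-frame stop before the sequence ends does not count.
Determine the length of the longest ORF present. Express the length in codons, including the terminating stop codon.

2

Frame 2: UAU GUA GGU AUG UAA ACC — AUG at 11, stop UAA at 14 → 6 nt.
Longest: frame 2, positions 11–16, 6 nt = 2 codons = 1 aa. → 2 codons.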